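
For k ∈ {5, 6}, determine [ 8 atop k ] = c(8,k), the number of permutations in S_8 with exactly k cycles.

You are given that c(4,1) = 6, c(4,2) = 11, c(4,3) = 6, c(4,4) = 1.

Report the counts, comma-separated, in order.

1960, 322

@5  (5,2):11·4+6→50, (5,3):6·4+11→35, (5,4):1·4+6→10, (5,5):0·4+1→1
@6  (6,3):35·5+50→225, (6,4):10·5+35→85, (6,5):1·5+10→15, (6,6):0·5+1→1
@7  (7,4):85·6+225→735, (7,5):15·6+85→175, (7,6):1·6+15→21
@8  (8,5):175·7+735→1960, (8,6):21·7+175→322
Read c(8,5) = 1960, c(8,6) = 322.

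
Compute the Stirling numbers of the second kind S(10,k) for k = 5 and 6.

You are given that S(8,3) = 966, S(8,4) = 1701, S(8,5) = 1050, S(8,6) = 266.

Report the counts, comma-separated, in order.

42525, 22827

@9  (9,4):1701·4+966→7770, (9,5):1050·5+1701→6951, (9,6):266·6+1050→2646
@10  (10,5):6951·5+7770→42525, (10,6):2646·6+6951→22827
Read S(10,5) = 42525, S(10,6) = 22827.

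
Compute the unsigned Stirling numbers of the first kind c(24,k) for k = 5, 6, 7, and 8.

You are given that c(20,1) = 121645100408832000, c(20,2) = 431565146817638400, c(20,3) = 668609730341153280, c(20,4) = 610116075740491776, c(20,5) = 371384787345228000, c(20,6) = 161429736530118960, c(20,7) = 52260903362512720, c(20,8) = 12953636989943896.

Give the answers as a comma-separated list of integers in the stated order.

105005310755917452984576, 50779532534302850198976, 18588776355051949776576, 5304713715525445812976

row 21: T[21][2]=20·431565146817638400+121645100408832000=8752948036761600000  T[21][3]=20·668609730341153280+431565146817638400=13803759753640704000  T[21][4]=20·610116075740491776+668609730341153280=12870931245150988800  T[21][5]=20·371384787345228000+610116075740491776=8037811822645051776  T[21][6]=20·161429736530118960+371384787345228000=3599979517947607200  T[21][7]=20·52260903362512720+161429736530118960=1206647803780373360  T[21][8]=20·12953636989943896+52260903362512720=311333643161390640
row 22: T[22][3]=21·13803759753640704000+8752948036761600000=298631902863216384000  T[22][4]=21·12870931245150988800+13803759753640704000=284093315901811468800  T[22][5]=21·8037811822645051776+12870931245150988800=181664979520697076096  T[22][6]=21·3599979517947607200+8037811822645051776=83637381699544802976  T[22][7]=21·1206647803780373360+3599979517947607200=28939583397335447760  T[22][8]=21·311333643161390640+1206647803780373360=7744654310169576800
row 23: T[23][4]=22·284093315901811468800+298631902863216384000=6548684852703068697600  T[23][5]=22·181664979520697076096+284093315901811468800=4280722865357147142912  T[23][6]=22·83637381699544802976+181664979520697076096=2021687376910682741568  T[23][7]=22·28939583397335447760+83637381699544802976=720308216440924653696  T[23][8]=22·7744654310169576800+28939583397335447760=199321978221066137360
row 24: T[24][5]=23·4280722865357147142912+6548684852703068697600=105005310755917452984576  T[24][6]=23·2021687376910682741568+4280722865357147142912=50779532534302850198976  T[24][7]=23·720308216440924653696+2021687376910682741568=18588776355051949776576  T[24][8]=23·199321978221066137360+720308216440924653696=5304713715525445812976
Read c(24,5) = 105005310755917452984576, c(24,6) = 50779532534302850198976, c(24,7) = 18588776355051949776576, c(24,8) = 5304713715525445812976.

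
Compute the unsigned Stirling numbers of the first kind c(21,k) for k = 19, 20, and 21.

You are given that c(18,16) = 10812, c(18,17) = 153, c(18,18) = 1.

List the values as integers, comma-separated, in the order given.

r19: T_19,17=18×153+10812=13566; T_19,18=18×1+153=171; T_19,19=18×0+1=1
r20: T_20,18=19×171+13566=16815; T_20,19=19×1+171=190; T_20,20=19×0+1=1
r21: T_21,19=20×190+16815=20615; T_21,20=20×1+190=210; T_21,21=20×0+1=1
Read c(21,19) = 20615, c(21,20) = 210, c(21,21) = 1.

20615, 210, 1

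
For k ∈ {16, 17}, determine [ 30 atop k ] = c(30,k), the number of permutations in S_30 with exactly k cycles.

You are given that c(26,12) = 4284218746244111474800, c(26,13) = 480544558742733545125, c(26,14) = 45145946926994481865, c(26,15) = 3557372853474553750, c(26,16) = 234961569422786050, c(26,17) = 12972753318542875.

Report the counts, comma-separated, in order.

691254538651580660999025, 48487623689430693038025

row 27: T[27][13]=26·480544558742733545125+4284218746244111474800=16778377273555183648050  T[27][14]=26·45145946926994481865+480544558742733545125=1654339178844590073615  T[27][15]=26·3557372853474553750+45145946926994481865=137637641117332879365  T[27][16]=26·234961569422786050+3557372853474553750=9666373658466991050  T[27][17]=26·12972753318542875+234961569422786050=572253155704900800
row 28: T[28][14]=27·1654339178844590073615+16778377273555183648050=61445535102359115635655  T[28][15]=27·137637641117332879365+1654339178844590073615=5370555489012577816470  T[28][16]=27·9666373658466991050+137637641117332879365=398629729895941637715  T[28][17]=27·572253155704900800+9666373658466991050=25117208862499312650
row 29: T[29][15]=28·5370555489012577816470+61445535102359115635655=211821088794711294496815  T[29][16]=28·398629729895941637715+5370555489012577816470=16532187926098943672490  T[29][17]=28·25117208862499312650+398629729895941637715=1101911578045922391915
row 30: T[30][16]=29·16532187926098943672490+211821088794711294496815=691254538651580660999025  T[30][17]=29·1101911578045922391915+16532187926098943672490=48487623689430693038025
Read c(30,16) = 691254538651580660999025, c(30,17) = 48487623689430693038025.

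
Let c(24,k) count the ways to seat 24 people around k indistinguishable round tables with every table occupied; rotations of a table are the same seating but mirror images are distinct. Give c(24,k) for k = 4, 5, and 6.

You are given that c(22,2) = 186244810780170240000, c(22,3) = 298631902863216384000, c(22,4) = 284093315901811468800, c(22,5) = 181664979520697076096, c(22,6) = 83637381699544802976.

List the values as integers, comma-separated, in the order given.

157375898285941510732800, 105005310755917452984576, 50779532534302850198976

[23] T[23,3]:22*298631902863216384000+186244810780170240000=6756146673770930688000 · T[23,4]:22*284093315901811468800+298631902863216384000=6548684852703068697600 · T[23,5]:22*181664979520697076096+284093315901811468800=4280722865357147142912 · T[23,6]:22*83637381699544802976+181664979520697076096=2021687376910682741568
[24] T[24,4]:23*6548684852703068697600+6756146673770930688000=157375898285941510732800 · T[24,5]:23*4280722865357147142912+6548684852703068697600=105005310755917452984576 · T[24,6]:23*2021687376910682741568+4280722865357147142912=50779532534302850198976
Read c(24,4) = 157375898285941510732800, c(24,5) = 105005310755917452984576, c(24,6) = 50779532534302850198976.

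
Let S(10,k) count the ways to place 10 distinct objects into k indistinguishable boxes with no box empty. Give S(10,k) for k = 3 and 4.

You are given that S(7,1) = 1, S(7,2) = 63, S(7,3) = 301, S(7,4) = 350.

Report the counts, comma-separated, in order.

9330, 34105

@8  (8,1):1·1+0→1, (8,2):63·2+1→127, (8,3):301·3+63→966, (8,4):350·4+301→1701
@9  (9,2):127·2+1→255, (9,3):966·3+127→3025, (9,4):1701·4+966→7770
@10  (10,3):3025·3+255→9330, (10,4):7770·4+3025→34105
Read S(10,3) = 9330, S(10,4) = 34105.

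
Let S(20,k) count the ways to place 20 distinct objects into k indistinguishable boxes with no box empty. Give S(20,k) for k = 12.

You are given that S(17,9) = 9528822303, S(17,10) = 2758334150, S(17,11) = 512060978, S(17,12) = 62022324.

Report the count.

411016633391

r18: T_18,10=10×2758334150+9528822303=37112163803; T_18,11=11×512060978+2758334150=8391004908; T_18,12=12×62022324+512060978=1256328866
r19: T_19,11=11×8391004908+37112163803=129413217791; T_19,12=12×1256328866+8391004908=23466951300
r20: T_20,12=12×23466951300+129413217791=411016633391
Read S(20,12) = 411016633391.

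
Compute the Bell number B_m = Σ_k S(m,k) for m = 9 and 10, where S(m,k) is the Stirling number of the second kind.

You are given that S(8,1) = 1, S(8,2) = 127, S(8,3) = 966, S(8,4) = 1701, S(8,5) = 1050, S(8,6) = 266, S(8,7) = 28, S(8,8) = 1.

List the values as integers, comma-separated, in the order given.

21147, 115975

i=9: T(9,1)=0+1·1=1 | T(9,2)=1+2·127=255 | T(9,3)=127+3·966=3025 | T(9,4)=966+4·1701=7770 | T(9,5)=1701+5·1050=6951 | T(9,6)=1050+6·266=2646 | T(9,7)=266+7·28=462 | T(9,8)=28+8·1=36 | T(9,9)=1+9·0=1
i=10: T(10,1)=0+1·1=1 | T(10,2)=1+2·255=511 | T(10,3)=255+3·3025=9330 | T(10,4)=3025+4·7770=34105 | T(10,5)=7770+5·6951=42525 | T(10,6)=6951+6·2646=22827 | T(10,7)=2646+7·462=5880 | T(10,8)=462+8·36=750 | T(10,9)=36+9·1=45 | T(10,10)=1+10·0=1
B_9 = ΣS(9,k) = 1+255+3025+7770+6951+2646+462+36+1 = 21147
B_10 = ΣS(10,k) = 1+511+9330+34105+42525+22827+5880+750+45+1 = 115975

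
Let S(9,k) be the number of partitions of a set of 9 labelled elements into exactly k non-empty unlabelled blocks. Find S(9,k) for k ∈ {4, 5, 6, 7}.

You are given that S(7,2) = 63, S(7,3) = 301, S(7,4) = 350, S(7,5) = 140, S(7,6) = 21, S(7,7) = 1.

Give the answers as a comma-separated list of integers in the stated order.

7770, 6951, 2646, 462

@8  (8,3):301·3+63→966, (8,4):350·4+301→1701, (8,5):140·5+350→1050, (8,6):21·6+140→266, (8,7):1·7+21→28
@9  (9,4):1701·4+966→7770, (9,5):1050·5+1701→6951, (9,6):266·6+1050→2646, (9,7):28·7+266→462
Read S(9,4) = 7770, S(9,5) = 6951, S(9,6) = 2646, S(9,7) = 462.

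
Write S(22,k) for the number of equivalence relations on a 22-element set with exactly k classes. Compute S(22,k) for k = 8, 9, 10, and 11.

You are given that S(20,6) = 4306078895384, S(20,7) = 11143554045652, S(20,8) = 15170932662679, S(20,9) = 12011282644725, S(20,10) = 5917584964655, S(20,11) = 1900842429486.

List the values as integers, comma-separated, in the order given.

row 21: T[21][7]=7·11143554045652+4306078895384=82310957214948  T[21][8]=8·15170932662679+11143554045652=132511015347084  T[21][9]=9·12011282644725+15170932662679=123272476465204  T[21][10]=10·5917584964655+12011282644725=71187132291275  T[21][11]=11·1900842429486+5917584964655=26826851689001
row 22: T[22][8]=8·132511015347084+82310957214948=1142399079991620  T[22][9]=9·123272476465204+132511015347084=1241963303533920  T[22][10]=10·71187132291275+123272476465204=835143799377954  T[22][11]=11·26826851689001+71187132291275=366282500870286
Read S(22,8) = 1142399079991620, S(22,9) = 1241963303533920, S(22,10) = 835143799377954, S(22,11) = 366282500870286.

1142399079991620, 1241963303533920, 835143799377954, 366282500870286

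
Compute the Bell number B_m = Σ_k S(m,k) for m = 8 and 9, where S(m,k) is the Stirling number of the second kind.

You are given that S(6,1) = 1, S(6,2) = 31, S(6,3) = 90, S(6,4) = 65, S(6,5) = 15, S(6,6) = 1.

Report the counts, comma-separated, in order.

i=7: T(7,1)=0+1·1=1 | T(7,2)=1+2·31=63 | T(7,3)=31+3·90=301 | T(7,4)=90+4·65=350 | T(7,5)=65+5·15=140 | T(7,6)=15+6·1=21 | T(7,7)=1+7·0=1
i=8: T(8,1)=0+1·1=1 | T(8,2)=1+2·63=127 | T(8,3)=63+3·301=966 | T(8,4)=301+4·350=1701 | T(8,5)=350+5·140=1050 | T(8,6)=140+6·21=266 | T(8,7)=21+7·1=28 | T(8,8)=1+8·0=1
i=9: T(9,1)=0+1·1=1 | T(9,2)=1+2·127=255 | T(9,3)=127+3·966=3025 | T(9,4)=966+4·1701=7770 | T(9,5)=1701+5·1050=6951 | T(9,6)=1050+6·266=2646 | T(9,7)=266+7·28=462 | T(9,8)=28+8·1=36 | T(9,9)=1+9·0=1
B_8 = ΣS(8,k) = 1+127+966+1701+1050+266+28+1 = 4140
B_9 = ΣS(9,k) = 1+255+3025+7770+6951+2646+462+36+1 = 21147

4140, 21147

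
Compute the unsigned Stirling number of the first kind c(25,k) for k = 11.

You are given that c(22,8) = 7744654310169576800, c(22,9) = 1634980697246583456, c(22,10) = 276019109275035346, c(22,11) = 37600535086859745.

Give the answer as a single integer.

1014945527825214637300

row 23: T[23][9]=22·1634980697246583456+7744654310169576800=43714229649594412832  T[23][10]=22·276019109275035346+1634980697246583456=7707401101297361068  T[23][11]=22·37600535086859745+276019109275035346=1103230881185949736
row 24: T[24][10]=23·7707401101297361068+43714229649594412832=220984454979433717396  T[24][11]=23·1103230881185949736+7707401101297361068=33081711368574204996
row 25: T[25][11]=24·33081711368574204996+220984454979433717396=1014945527825214637300
Read c(25,11) = 1014945527825214637300.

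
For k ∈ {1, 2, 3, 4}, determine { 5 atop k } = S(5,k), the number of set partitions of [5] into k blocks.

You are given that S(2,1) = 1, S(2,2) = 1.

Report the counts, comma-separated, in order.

1, 15, 25, 10

row 3: T[3][1]=1·1+0=1  T[3][2]=2·1+1=3  T[3][3]=3·0+1=1
row 4: T[4][1]=1·1+0=1  T[4][2]=2·3+1=7  T[4][3]=3·1+3=6  T[4][4]=4·0+1=1
row 5: T[5][1]=1·1+0=1  T[5][2]=2·7+1=15  T[5][3]=3·6+7=25  T[5][4]=4·1+6=10
Read S(5,1) = 1, S(5,2) = 15, S(5,3) = 25, S(5,4) = 10.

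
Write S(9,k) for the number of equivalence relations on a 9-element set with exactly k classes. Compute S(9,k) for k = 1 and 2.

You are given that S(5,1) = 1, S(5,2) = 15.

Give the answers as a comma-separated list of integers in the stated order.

1, 255

i=6: T(6,1)=0+1·1=1 | T(6,2)=1+2·15=31
i=7: T(7,1)=0+1·1=1 | T(7,2)=1+2·31=63
i=8: T(8,1)=0+1·1=1 | T(8,2)=1+2·63=127
i=9: T(9,1)=0+1·1=1 | T(9,2)=1+2·127=255
Read S(9,1) = 1, S(9,2) = 255.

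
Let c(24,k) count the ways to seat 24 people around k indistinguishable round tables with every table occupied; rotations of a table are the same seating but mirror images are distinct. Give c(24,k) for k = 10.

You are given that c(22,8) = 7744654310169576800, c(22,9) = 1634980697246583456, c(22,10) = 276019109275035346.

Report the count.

row 23: T[23][9]=22·1634980697246583456+7744654310169576800=43714229649594412832  T[23][10]=22·276019109275035346+1634980697246583456=7707401101297361068
row 24: T[24][10]=23·7707401101297361068+43714229649594412832=220984454979433717396
Read c(24,10) = 220984454979433717396.

220984454979433717396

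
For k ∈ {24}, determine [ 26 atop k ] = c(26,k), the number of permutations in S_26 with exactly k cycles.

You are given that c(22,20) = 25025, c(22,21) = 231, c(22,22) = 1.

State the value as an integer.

i=23: T(23,21)=25025+22·231=30107 | T(23,22)=231+22·1=253 | T(23,23)=1+22·0=1
i=24: T(24,22)=30107+23·253=35926 | T(24,23)=253+23·1=276 | T(24,24)=1+23·0=1
i=25: T(25,23)=35926+24·276=42550 | T(25,24)=276+24·1=300
i=26: T(26,24)=42550+25·300=50050
Read c(26,24) = 50050.

50050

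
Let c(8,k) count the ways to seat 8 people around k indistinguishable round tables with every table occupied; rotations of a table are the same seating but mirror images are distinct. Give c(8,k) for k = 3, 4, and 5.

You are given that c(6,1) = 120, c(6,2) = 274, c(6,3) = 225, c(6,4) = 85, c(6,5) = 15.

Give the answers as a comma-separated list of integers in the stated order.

[7] T[7,2]:6*274+120=1764 · T[7,3]:6*225+274=1624 · T[7,4]:6*85+225=735 · T[7,5]:6*15+85=175
[8] T[8,3]:7*1624+1764=13132 · T[8,4]:7*735+1624=6769 · T[8,5]:7*175+735=1960
Read c(8,3) = 13132, c(8,4) = 6769, c(8,5) = 1960.

13132, 6769, 1960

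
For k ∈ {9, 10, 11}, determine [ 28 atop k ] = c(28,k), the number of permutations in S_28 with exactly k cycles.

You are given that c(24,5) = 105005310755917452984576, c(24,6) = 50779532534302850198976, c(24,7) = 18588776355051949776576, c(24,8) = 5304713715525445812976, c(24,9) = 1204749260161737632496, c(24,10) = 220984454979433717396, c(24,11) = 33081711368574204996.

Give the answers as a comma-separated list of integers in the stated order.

[25] T[25,6]:24*50779532534302850198976+105005310755917452984576=1323714091579185857760000 · T[25,7]:24*18588776355051949776576+50779532534302850198976=496910165055549644836800 · T[25,8]:24*5304713715525445812976+18588776355051949776576=145901905527662649288000 · T[25,9]:24*1204749260161737632496+5304713715525445812976=34218695959407148992880 · T[25,10]:24*220984454979433717396+1204749260161737632496=6508376179668146850000 · T[25,11]:24*33081711368574204996+220984454979433717396=1014945527825214637300
[26] T[26,7]:25*496910165055549644836800+1323714091579185857760000=13746468217967926978680000 · T[26,8]:25*145901905527662649288000+496910165055549644836800=4144457803247115877036800 · T[26,9]:25*34218695959407148992880+145901905527662649288000=1001369304512841374110000 · T[26,10]:25*6508376179668146850000+34218695959407148992880=196928100451110820242880 · T[26,11]:25*1014945527825214637300+6508376179668146850000=31882014375298512782500
[27] T[27,8]:26*4144457803247115877036800+13746468217967926978680000=121502371102392939781636800 · T[27,9]:26*1001369304512841374110000+4144457803247115877036800=30180059720580991603896800 · T[27,10]:26*196928100451110820242880+1001369304512841374110000=6121499916241722700424880 · T[27,11]:26*31882014375298512782500+196928100451110820242880=1025860474208872152587880
[28] T[28,9]:27*30180059720580991603896800+121502371102392939781636800=936363983558079713086850400 · T[28,10]:27*6121499916241722700424880+30180059720580991603896800=195460557459107504515368560 · T[28,11]:27*1025860474208872152587880+6121499916241722700424880=33819732719881270820297640
Read c(28,9) = 936363983558079713086850400, c(28,10) = 195460557459107504515368560, c(28,11) = 33819732719881270820297640.

936363983558079713086850400, 195460557459107504515368560, 33819732719881270820297640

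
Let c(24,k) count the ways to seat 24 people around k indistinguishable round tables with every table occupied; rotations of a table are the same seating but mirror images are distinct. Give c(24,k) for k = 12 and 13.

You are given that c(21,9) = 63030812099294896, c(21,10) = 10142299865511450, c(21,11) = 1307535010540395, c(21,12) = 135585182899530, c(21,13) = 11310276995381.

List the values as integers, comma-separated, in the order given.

4070384057007569521, 413356714301314056

r22: T_22,10=21×10142299865511450+63030812099294896=276019109275035346; T_22,11=21×1307535010540395+10142299865511450=37600535086859745; T_22,12=21×135585182899530+1307535010540395=4154823851430525; T_22,13=21×11310276995381+135585182899530=373100999802531
r23: T_23,11=22×37600535086859745+276019109275035346=1103230881185949736; T_23,12=22×4154823851430525+37600535086859745=129006659818331295; T_23,13=22×373100999802531+4154823851430525=12363045847086207
r24: T_24,12=23×129006659818331295+1103230881185949736=4070384057007569521; T_24,13=23×12363045847086207+129006659818331295=413356714301314056
Read c(24,12) = 4070384057007569521, c(24,13) = 413356714301314056.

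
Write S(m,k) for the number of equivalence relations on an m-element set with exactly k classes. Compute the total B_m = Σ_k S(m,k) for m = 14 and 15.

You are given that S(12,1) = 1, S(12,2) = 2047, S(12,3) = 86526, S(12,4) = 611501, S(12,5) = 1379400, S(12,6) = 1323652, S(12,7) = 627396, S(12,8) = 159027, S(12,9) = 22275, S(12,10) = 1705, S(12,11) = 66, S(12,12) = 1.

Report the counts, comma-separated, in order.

190899322, 1382958545

row 13: T[13][1]=1·1+0=1  T[13][2]=2·2047+1=4095  T[13][3]=3·86526+2047=261625  T[13][4]=4·611501+86526=2532530  T[13][5]=5·1379400+611501=7508501  T[13][6]=6·1323652+1379400=9321312  T[13][7]=7·627396+1323652=5715424  T[13][8]=8·159027+627396=1899612  T[13][9]=9·22275+159027=359502  T[13][10]=10·1705+22275=39325  T[13][11]=11·66+1705=2431  T[13][12]=12·1+66=78  T[13][13]=13·0+1=1
row 14: T[14][1]=1·1+0=1  T[14][2]=2·4095+1=8191  T[14][3]=3·261625+4095=788970  T[14][4]=4·2532530+261625=10391745  T[14][5]=5·7508501+2532530=40075035  T[14][6]=6·9321312+7508501=63436373  T[14][7]=7·5715424+9321312=49329280  T[14][8]=8·1899612+5715424=20912320  T[14][9]=9·359502+1899612=5135130  T[14][10]=10·39325+359502=752752  T[14][11]=11·2431+39325=66066  T[14][12]=12·78+2431=3367  T[14][13]=13·1+78=91  T[14][14]=14·0+1=1
row 15: T[15][1]=1·1+0=1  T[15][2]=2·8191+1=16383  T[15][3]=3·788970+8191=2375101  T[15][4]=4·10391745+788970=42355950  T[15][5]=5·40075035+10391745=210766920  T[15][6]=6·63436373+40075035=420693273  T[15][7]=7·49329280+63436373=408741333  T[15][8]=8·20912320+49329280=216627840  T[15][9]=9·5135130+20912320=67128490  T[15][10]=10·752752+5135130=12662650  T[15][11]=11·66066+752752=1479478  T[15][12]=12·3367+66066=106470  T[15][13]=13·91+3367=4550  T[15][14]=14·1+91=105  T[15][15]=15·0+1=1
B_14 = ΣS(14,k) = 1+8191+788970+10391745+40075035+63436373+49329280+20912320+5135130+752752+66066+3367+91+1 = 190899322
B_15 = ΣS(15,k) = 1+16383+2375101+42355950+210766920+420693273+408741333+216627840+67128490+12662650+1479478+106470+4550+105+1 = 1382958545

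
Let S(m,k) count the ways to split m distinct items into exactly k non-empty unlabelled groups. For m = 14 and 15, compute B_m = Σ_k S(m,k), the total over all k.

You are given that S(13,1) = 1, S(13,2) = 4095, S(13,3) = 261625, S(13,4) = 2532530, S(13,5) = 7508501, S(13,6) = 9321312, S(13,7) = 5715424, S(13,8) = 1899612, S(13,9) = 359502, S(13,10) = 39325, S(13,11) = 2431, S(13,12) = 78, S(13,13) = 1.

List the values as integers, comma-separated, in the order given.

190899322, 1382958545

i=14: T(14,1)=0+1·1=1 | T(14,2)=1+2·4095=8191 | T(14,3)=4095+3·261625=788970 | T(14,4)=261625+4·2532530=10391745 | T(14,5)=2532530+5·7508501=40075035 | T(14,6)=7508501+6·9321312=63436373 | T(14,7)=9321312+7·5715424=49329280 | T(14,8)=5715424+8·1899612=20912320 | T(14,9)=1899612+9·359502=5135130 | T(14,10)=359502+10·39325=752752 | T(14,11)=39325+11·2431=66066 | T(14,12)=2431+12·78=3367 | T(14,13)=78+13·1=91 | T(14,14)=1+14·0=1
i=15: T(15,1)=0+1·1=1 | T(15,2)=1+2·8191=16383 | T(15,3)=8191+3·788970=2375101 | T(15,4)=788970+4·10391745=42355950 | T(15,5)=10391745+5·40075035=210766920 | T(15,6)=40075035+6·63436373=420693273 | T(15,7)=63436373+7·49329280=408741333 | T(15,8)=49329280+8·20912320=216627840 | T(15,9)=20912320+9·5135130=67128490 | T(15,10)=5135130+10·752752=12662650 | T(15,11)=752752+11·66066=1479478 | T(15,12)=66066+12·3367=106470 | T(15,13)=3367+13·91=4550 | T(15,14)=91+14·1=105 | T(15,15)=1+15·0=1
B_14 = ΣS(14,k) = 1+8191+788970+10391745+40075035+63436373+49329280+20912320+5135130+752752+66066+3367+91+1 = 190899322
B_15 = ΣS(15,k) = 1+16383+2375101+42355950+210766920+420693273+408741333+216627840+67128490+12662650+1479478+106470+4550+105+1 = 1382958545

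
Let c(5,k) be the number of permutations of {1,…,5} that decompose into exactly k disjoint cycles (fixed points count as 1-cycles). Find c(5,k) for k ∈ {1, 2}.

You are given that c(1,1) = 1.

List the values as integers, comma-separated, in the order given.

24, 50

[2] T[2,1]:1*1+0=1 · T[2,2]:1*0+1=1
[3] T[3,1]:2*1+0=2 · T[3,2]:2*1+1=3
[4] T[4,1]:3*2+0=6 · T[4,2]:3*3+2=11
[5] T[5,1]:4*6+0=24 · T[5,2]:4*11+6=50
Read c(5,1) = 24, c(5,2) = 50.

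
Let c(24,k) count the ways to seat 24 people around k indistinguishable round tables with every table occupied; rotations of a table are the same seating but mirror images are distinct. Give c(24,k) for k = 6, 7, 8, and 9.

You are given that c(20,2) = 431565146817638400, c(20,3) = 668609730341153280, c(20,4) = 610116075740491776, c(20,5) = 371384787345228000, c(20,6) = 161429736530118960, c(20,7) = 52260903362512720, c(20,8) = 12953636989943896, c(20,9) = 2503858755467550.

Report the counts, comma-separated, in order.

50779532534302850198976, 18588776355051949776576, 5304713715525445812976, 1204749260161737632496

[21] T[21,3]:20*668609730341153280+431565146817638400=13803759753640704000 · T[21,4]:20*610116075740491776+668609730341153280=12870931245150988800 · T[21,5]:20*371384787345228000+610116075740491776=8037811822645051776 · T[21,6]:20*161429736530118960+371384787345228000=3599979517947607200 · T[21,7]:20*52260903362512720+161429736530118960=1206647803780373360 · T[21,8]:20*12953636989943896+52260903362512720=311333643161390640 · T[21,9]:20*2503858755467550+12953636989943896=63030812099294896
[22] T[22,4]:21*12870931245150988800+13803759753640704000=284093315901811468800 · T[22,5]:21*8037811822645051776+12870931245150988800=181664979520697076096 · T[22,6]:21*3599979517947607200+8037811822645051776=83637381699544802976 · T[22,7]:21*1206647803780373360+3599979517947607200=28939583397335447760 · T[22,8]:21*311333643161390640+1206647803780373360=7744654310169576800 · T[22,9]:21*63030812099294896+311333643161390640=1634980697246583456
[23] T[23,5]:22*181664979520697076096+284093315901811468800=4280722865357147142912 · T[23,6]:22*83637381699544802976+181664979520697076096=2021687376910682741568 · T[23,7]:22*28939583397335447760+83637381699544802976=720308216440924653696 · T[23,8]:22*7744654310169576800+28939583397335447760=199321978221066137360 · T[23,9]:22*1634980697246583456+7744654310169576800=43714229649594412832
[24] T[24,6]:23*2021687376910682741568+4280722865357147142912=50779532534302850198976 · T[24,7]:23*720308216440924653696+2021687376910682741568=18588776355051949776576 · T[24,8]:23*199321978221066137360+720308216440924653696=5304713715525445812976 · T[24,9]:23*43714229649594412832+199321978221066137360=1204749260161737632496
Read c(24,6) = 50779532534302850198976, c(24,7) = 18588776355051949776576, c(24,8) = 5304713715525445812976, c(24,9) = 1204749260161737632496.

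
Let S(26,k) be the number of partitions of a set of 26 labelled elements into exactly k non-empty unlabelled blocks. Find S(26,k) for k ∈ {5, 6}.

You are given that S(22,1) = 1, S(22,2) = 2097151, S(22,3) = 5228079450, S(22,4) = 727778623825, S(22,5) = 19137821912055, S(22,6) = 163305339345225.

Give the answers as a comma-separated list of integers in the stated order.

[23] T[23,2]:2*2097151+1=4194303 · T[23,3]:3*5228079450+2097151=15686335501 · T[23,4]:4*727778623825+5228079450=2916342574750 · T[23,5]:5*19137821912055+727778623825=96416888184100 · T[23,6]:6*163305339345225+19137821912055=998969857983405
[24] T[24,3]:3*15686335501+4194303=47063200806 · T[24,4]:4*2916342574750+15686335501=11681056634501 · T[24,5]:5*96416888184100+2916342574750=485000783495250 · T[24,6]:6*998969857983405+96416888184100=6090236036084530
[25] T[25,4]:4*11681056634501+47063200806=46771289738810 · T[25,5]:5*485000783495250+11681056634501=2436684974110751 · T[25,6]:6*6090236036084530+485000783495250=37026417000002430
[26] T[26,5]:5*2436684974110751+46771289738810=12230196160292565 · T[26,6]:6*37026417000002430+2436684974110751=224595186974125331
Read S(26,5) = 12230196160292565, S(26,6) = 224595186974125331.

12230196160292565, 224595186974125331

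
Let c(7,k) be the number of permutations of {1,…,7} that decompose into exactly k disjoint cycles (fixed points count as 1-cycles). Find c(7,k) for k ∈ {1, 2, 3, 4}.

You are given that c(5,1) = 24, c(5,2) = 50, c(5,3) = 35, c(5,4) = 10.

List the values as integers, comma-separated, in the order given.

row 6: T[6][1]=5·24+0=120  T[6][2]=5·50+24=274  T[6][3]=5·35+50=225  T[6][4]=5·10+35=85
row 7: T[7][1]=6·120+0=720  T[7][2]=6·274+120=1764  T[7][3]=6·225+274=1624  T[7][4]=6·85+225=735
Read c(7,1) = 720, c(7,2) = 1764, c(7,3) = 1624, c(7,4) = 735.

720, 1764, 1624, 735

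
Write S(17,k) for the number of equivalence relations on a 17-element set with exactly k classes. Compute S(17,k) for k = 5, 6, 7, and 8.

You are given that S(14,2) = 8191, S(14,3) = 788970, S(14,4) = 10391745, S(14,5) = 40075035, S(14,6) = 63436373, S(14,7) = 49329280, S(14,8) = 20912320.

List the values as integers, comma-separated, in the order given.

row 15: T[15][3]=3·788970+8191=2375101  T[15][4]=4·10391745+788970=42355950  T[15][5]=5·40075035+10391745=210766920  T[15][6]=6·63436373+40075035=420693273  T[15][7]=7·49329280+63436373=408741333  T[15][8]=8·20912320+49329280=216627840
row 16: T[16][4]=4·42355950+2375101=171798901  T[16][5]=5·210766920+42355950=1096190550  T[16][6]=6·420693273+210766920=2734926558  T[16][7]=7·408741333+420693273=3281882604  T[16][8]=8·216627840+408741333=2141764053
row 17: T[17][5]=5·1096190550+171798901=5652751651  T[17][6]=6·2734926558+1096190550=17505749898  T[17][7]=7·3281882604+2734926558=25708104786  T[17][8]=8·2141764053+3281882604=20415995028
Read S(17,5) = 5652751651, S(17,6) = 17505749898, S(17,7) = 25708104786, S(17,8) = 20415995028.

5652751651, 17505749898, 25708104786, 20415995028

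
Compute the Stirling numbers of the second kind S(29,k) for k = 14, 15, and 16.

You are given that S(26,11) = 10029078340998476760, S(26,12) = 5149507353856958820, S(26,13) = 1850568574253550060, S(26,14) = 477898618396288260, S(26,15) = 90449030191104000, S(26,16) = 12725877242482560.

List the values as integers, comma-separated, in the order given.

2534474684137526739000, 689692892575539953400, 140694950355081071520

row 27: T[27][12]=12·5149507353856958820+10029078340998476760=71823166587281982600  T[27][13]=13·1850568574253550060+5149507353856958820=29206898819153109600  T[27][14]=14·477898618396288260+1850568574253550060=8541149231801585700  T[27][15]=15·90449030191104000+477898618396288260=1834634071262848260  T[27][16]=16·12725877242482560+90449030191104000=294063066070824960
row 28: T[28][13]=13·29206898819153109600+71823166587281982600=451512851236272407400  T[28][14]=14·8541149231801585700+29206898819153109600=148782988064375309400  T[28][15]=15·1834634071262848260+8541149231801585700=36060660300744309600  T[28][16]=16·294063066070824960+1834634071262848260=6539643128396047620
row 29: T[29][14]=14·148782988064375309400+451512851236272407400=2534474684137526739000  T[29][15]=15·36060660300744309600+148782988064375309400=689692892575539953400  T[29][16]=16·6539643128396047620+36060660300744309600=140694950355081071520
Read S(29,14) = 2534474684137526739000, S(29,15) = 689692892575539953400, S(29,16) = 140694950355081071520.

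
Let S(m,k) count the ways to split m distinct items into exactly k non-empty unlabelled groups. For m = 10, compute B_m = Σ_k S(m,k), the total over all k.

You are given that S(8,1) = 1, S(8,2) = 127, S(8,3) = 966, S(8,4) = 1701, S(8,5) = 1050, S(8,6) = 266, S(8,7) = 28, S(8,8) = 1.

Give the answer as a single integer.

115975

[9] T[9,1]:1*1+0=1 · T[9,2]:2*127+1=255 · T[9,3]:3*966+127=3025 · T[9,4]:4*1701+966=7770 · T[9,5]:5*1050+1701=6951 · T[9,6]:6*266+1050=2646 · T[9,7]:7*28+266=462 · T[9,8]:8*1+28=36 · T[9,9]:9*0+1=1
[10] T[10,1]:1*1+0=1 · T[10,2]:2*255+1=511 · T[10,3]:3*3025+255=9330 · T[10,4]:4*7770+3025=34105 · T[10,5]:5*6951+7770=42525 · T[10,6]:6*2646+6951=22827 · T[10,7]:7*462+2646=5880 · T[10,8]:8*36+462=750 · T[10,9]:9*1+36=45 · T[10,10]:10*0+1=1
B_10 = ΣS(10,k) = 1+511+9330+34105+42525+22827+5880+750+45+1 = 115975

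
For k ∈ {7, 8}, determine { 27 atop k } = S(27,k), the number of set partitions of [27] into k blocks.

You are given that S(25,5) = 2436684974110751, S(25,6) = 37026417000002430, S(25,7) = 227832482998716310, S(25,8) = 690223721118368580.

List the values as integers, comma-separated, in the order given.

i=26: T(26,6)=2436684974110751+6·37026417000002430=224595186974125331 | T(26,7)=37026417000002430+7·227832482998716310=1631853797991016600 | T(26,8)=227832482998716310+8·690223721118368580=5749622251945664950
i=27: T(27,7)=224595186974125331+7·1631853797991016600=11647571772911241531 | T(27,8)=1631853797991016600+8·5749622251945664950=47628831813556336200
Read S(27,7) = 11647571772911241531, S(27,8) = 47628831813556336200.

11647571772911241531, 47628831813556336200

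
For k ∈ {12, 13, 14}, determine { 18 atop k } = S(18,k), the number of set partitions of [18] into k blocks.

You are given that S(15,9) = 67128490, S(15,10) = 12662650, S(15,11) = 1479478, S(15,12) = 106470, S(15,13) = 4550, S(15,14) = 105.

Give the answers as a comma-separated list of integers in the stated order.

[16] T[16,10]:10*12662650+67128490=193754990 · T[16,11]:11*1479478+12662650=28936908 · T[16,12]:12*106470+1479478=2757118 · T[16,13]:13*4550+106470=165620 · T[16,14]:14*105+4550=6020
[17] T[17,11]:11*28936908+193754990=512060978 · T[17,12]:12*2757118+28936908=62022324 · T[17,13]:13*165620+2757118=4910178 · T[17,14]:14*6020+165620=249900
[18] T[18,12]:12*62022324+512060978=1256328866 · T[18,13]:13*4910178+62022324=125854638 · T[18,14]:14*249900+4910178=8408778
Read S(18,12) = 1256328866, S(18,13) = 125854638, S(18,14) = 8408778.

1256328866, 125854638, 8408778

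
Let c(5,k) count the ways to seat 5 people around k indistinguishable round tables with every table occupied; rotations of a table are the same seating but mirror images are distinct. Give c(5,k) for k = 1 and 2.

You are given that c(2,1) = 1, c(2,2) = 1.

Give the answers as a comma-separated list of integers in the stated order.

row 3: T[3][1]=2·1+0=2  T[3][2]=2·1+1=3
row 4: T[4][1]=3·2+0=6  T[4][2]=3·3+2=11
row 5: T[5][1]=4·6+0=24  T[5][2]=4·11+6=50
Read c(5,1) = 24, c(5,2) = 50.

24, 50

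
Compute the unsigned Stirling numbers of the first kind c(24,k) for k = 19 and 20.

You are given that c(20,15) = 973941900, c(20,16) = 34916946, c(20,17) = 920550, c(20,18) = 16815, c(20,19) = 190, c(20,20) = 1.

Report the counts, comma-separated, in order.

7234669596, 168423871

[21] T[21,16]:20*34916946+973941900=1672280820 · T[21,17]:20*920550+34916946=53327946 · T[21,18]:20*16815+920550=1256850 · T[21,19]:20*190+16815=20615 · T[21,20]:20*1+190=210
[22] T[22,17]:21*53327946+1672280820=2792167686 · T[22,18]:21*1256850+53327946=79721796 · T[22,19]:21*20615+1256850=1689765 · T[22,20]:21*210+20615=25025
[23] T[23,18]:22*79721796+2792167686=4546047198 · T[23,19]:22*1689765+79721796=116896626 · T[23,20]:22*25025+1689765=2240315
[24] T[24,19]:23*116896626+4546047198=7234669596 · T[24,20]:23*2240315+116896626=168423871
Read c(24,19) = 7234669596, c(24,20) = 168423871.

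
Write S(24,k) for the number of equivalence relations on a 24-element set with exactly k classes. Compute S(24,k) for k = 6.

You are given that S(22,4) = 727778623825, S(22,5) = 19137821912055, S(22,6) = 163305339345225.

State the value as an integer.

6090236036084530

row 23: T[23][5]=5·19137821912055+727778623825=96416888184100  T[23][6]=6·163305339345225+19137821912055=998969857983405
row 24: T[24][6]=6·998969857983405+96416888184100=6090236036084530
Read S(24,6) = 6090236036084530.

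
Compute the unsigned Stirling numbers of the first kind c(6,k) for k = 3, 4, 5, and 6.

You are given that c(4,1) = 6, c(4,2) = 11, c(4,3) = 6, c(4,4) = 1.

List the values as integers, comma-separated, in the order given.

row 5: T[5][2]=4·11+6=50  T[5][3]=4·6+11=35  T[5][4]=4·1+6=10  T[5][5]=4·0+1=1
row 6: T[6][3]=5·35+50=225  T[6][4]=5·10+35=85  T[6][5]=5·1+10=15  T[6][6]=5·0+1=1
Read c(6,3) = 225, c(6,4) = 85, c(6,5) = 15, c(6,6) = 1.

225, 85, 15, 1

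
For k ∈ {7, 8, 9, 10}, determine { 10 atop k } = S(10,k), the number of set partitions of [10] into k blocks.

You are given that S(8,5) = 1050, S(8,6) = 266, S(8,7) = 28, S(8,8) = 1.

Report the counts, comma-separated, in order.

row 9: T[9][6]=6·266+1050=2646  T[9][7]=7·28+266=462  T[9][8]=8·1+28=36  T[9][9]=9·0+1=1
row 10: T[10][7]=7·462+2646=5880  T[10][8]=8·36+462=750  T[10][9]=9·1+36=45  T[10][10]=10·0+1=1
Read S(10,7) = 5880, S(10,8) = 750, S(10,9) = 45, S(10,10) = 1.

5880, 750, 45, 1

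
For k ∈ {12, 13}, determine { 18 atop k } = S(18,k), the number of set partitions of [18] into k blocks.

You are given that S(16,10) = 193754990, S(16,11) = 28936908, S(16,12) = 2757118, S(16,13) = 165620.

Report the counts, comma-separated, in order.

1256328866, 125854638

[17] T[17,11]:11*28936908+193754990=512060978 · T[17,12]:12*2757118+28936908=62022324 · T[17,13]:13*165620+2757118=4910178
[18] T[18,12]:12*62022324+512060978=1256328866 · T[18,13]:13*4910178+62022324=125854638
Read S(18,12) = 1256328866, S(18,13) = 125854638.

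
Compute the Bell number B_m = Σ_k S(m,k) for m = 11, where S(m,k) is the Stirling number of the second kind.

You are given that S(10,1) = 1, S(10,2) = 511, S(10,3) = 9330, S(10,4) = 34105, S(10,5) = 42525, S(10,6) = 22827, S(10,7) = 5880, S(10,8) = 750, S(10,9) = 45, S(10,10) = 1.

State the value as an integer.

r11: T_11,1=1×1+0=1; T_11,2=2×511+1=1023; T_11,3=3×9330+511=28501; T_11,4=4×34105+9330=145750; T_11,5=5×42525+34105=246730; T_11,6=6×22827+42525=179487; T_11,7=7×5880+22827=63987; T_11,8=8×750+5880=11880; T_11,9=9×45+750=1155; T_11,10=10×1+45=55; T_11,11=11×0+1=1
B_11 = ΣS(11,k) = 1+1023+28501+145750+246730+179487+63987+11880+1155+55+1 = 678570

678570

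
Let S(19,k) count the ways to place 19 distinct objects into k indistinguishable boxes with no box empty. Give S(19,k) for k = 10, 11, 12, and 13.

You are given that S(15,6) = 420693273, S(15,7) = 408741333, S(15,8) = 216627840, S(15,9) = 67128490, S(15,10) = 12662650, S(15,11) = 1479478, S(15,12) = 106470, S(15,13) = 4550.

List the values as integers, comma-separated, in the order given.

[16] T[16,7]:7*408741333+420693273=3281882604 · T[16,8]:8*216627840+408741333=2141764053 · T[16,9]:9*67128490+216627840=820784250 · T[16,10]:10*12662650+67128490=193754990 · T[16,11]:11*1479478+12662650=28936908 · T[16,12]:12*106470+1479478=2757118 · T[16,13]:13*4550+106470=165620
[17] T[17,8]:8*2141764053+3281882604=20415995028 · T[17,9]:9*820784250+2141764053=9528822303 · T[17,10]:10*193754990+820784250=2758334150 · T[17,11]:11*28936908+193754990=512060978 · T[17,12]:12*2757118+28936908=62022324 · T[17,13]:13*165620+2757118=4910178
[18] T[18,9]:9*9528822303+20415995028=106175395755 · T[18,10]:10*2758334150+9528822303=37112163803 · T[18,11]:11*512060978+2758334150=8391004908 · T[18,12]:12*62022324+512060978=1256328866 · T[18,13]:13*4910178+62022324=125854638
[19] T[19,10]:10*37112163803+106175395755=477297033785 · T[19,11]:11*8391004908+37112163803=129413217791 · T[19,12]:12*1256328866+8391004908=23466951300 · T[19,13]:13*125854638+1256328866=2892439160
Read S(19,10) = 477297033785, S(19,11) = 129413217791, S(19,12) = 23466951300, S(19,13) = 2892439160.

477297033785, 129413217791, 23466951300, 2892439160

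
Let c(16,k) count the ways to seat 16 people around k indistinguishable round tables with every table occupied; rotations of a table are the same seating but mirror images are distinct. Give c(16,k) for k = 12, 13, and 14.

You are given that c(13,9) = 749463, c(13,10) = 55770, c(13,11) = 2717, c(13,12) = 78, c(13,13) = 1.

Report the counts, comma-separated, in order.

r14: T_14,10=13×55770+749463=1474473; T_14,11=13×2717+55770=91091; T_14,12=13×78+2717=3731; T_14,13=13×1+78=91; T_14,14=13×0+1=1
r15: T_15,11=14×91091+1474473=2749747; T_15,12=14×3731+91091=143325; T_15,13=14×91+3731=5005; T_15,14=14×1+91=105
r16: T_16,12=15×143325+2749747=4899622; T_16,13=15×5005+143325=218400; T_16,14=15×105+5005=6580
Read c(16,12) = 4899622, c(16,13) = 218400, c(16,14) = 6580.

4899622, 218400, 6580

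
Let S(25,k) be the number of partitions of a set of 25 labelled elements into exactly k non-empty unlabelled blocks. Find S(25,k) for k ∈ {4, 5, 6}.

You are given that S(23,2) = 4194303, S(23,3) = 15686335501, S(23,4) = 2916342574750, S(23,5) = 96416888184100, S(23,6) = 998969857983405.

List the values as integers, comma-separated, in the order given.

46771289738810, 2436684974110751, 37026417000002430

@24  (24,3):15686335501·3+4194303→47063200806, (24,4):2916342574750·4+15686335501→11681056634501, (24,5):96416888184100·5+2916342574750→485000783495250, (24,6):998969857983405·6+96416888184100→6090236036084530
@25  (25,4):11681056634501·4+47063200806→46771289738810, (25,5):485000783495250·5+11681056634501→2436684974110751, (25,6):6090236036084530·6+485000783495250→37026417000002430
Read S(25,4) = 46771289738810, S(25,5) = 2436684974110751, S(25,6) = 37026417000002430.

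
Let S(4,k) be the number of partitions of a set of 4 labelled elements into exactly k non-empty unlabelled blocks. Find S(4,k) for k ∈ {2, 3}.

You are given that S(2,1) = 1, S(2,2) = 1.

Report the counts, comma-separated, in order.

7, 6

row 3: T[3][1]=1·1+0=1  T[3][2]=2·1+1=3  T[3][3]=3·0+1=1
row 4: T[4][2]=2·3+1=7  T[4][3]=3·1+3=6
Read S(4,2) = 7, S(4,3) = 6.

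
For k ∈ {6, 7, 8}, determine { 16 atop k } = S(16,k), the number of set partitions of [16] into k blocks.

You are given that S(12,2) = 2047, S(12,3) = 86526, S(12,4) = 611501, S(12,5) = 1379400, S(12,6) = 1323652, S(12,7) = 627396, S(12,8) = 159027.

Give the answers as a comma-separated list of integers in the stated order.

2734926558, 3281882604, 2141764053

row 13: T[13][3]=3·86526+2047=261625  T[13][4]=4·611501+86526=2532530  T[13][5]=5·1379400+611501=7508501  T[13][6]=6·1323652+1379400=9321312  T[13][7]=7·627396+1323652=5715424  T[13][8]=8·159027+627396=1899612
row 14: T[14][4]=4·2532530+261625=10391745  T[14][5]=5·7508501+2532530=40075035  T[14][6]=6·9321312+7508501=63436373  T[14][7]=7·5715424+9321312=49329280  T[14][8]=8·1899612+5715424=20912320
row 15: T[15][5]=5·40075035+10391745=210766920  T[15][6]=6·63436373+40075035=420693273  T[15][7]=7·49329280+63436373=408741333  T[15][8]=8·20912320+49329280=216627840
row 16: T[16][6]=6·420693273+210766920=2734926558  T[16][7]=7·408741333+420693273=3281882604  T[16][8]=8·216627840+408741333=2141764053
Read S(16,6) = 2734926558, S(16,7) = 3281882604, S(16,8) = 2141764053.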